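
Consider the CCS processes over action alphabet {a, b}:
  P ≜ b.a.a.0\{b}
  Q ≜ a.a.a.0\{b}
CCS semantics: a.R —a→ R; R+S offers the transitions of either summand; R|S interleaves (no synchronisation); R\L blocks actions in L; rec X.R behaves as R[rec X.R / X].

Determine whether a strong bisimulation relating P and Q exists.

NO

Reachable graph of P (4 states):
  s0 = b.a.a.0\{b} ⊢ ··b··> s1
  s1 = a.a.0\{b} ⊢ ··a··> s2
  s2 = a.0\{b} ⊢ ··a··> s3
  s3 = 0\{b} ⊢ ·
Reachable graph of Q (4 states):
  t0 = a.a.a.0\{b} ⊢ ··a··> t1
  t1 = a.a.0\{b} ⊢ ··a··> t2
  t2 = a.0\{b} ⊢ ··a··> t3
  t3 = 0\{b} ⊢ ·
Partition-refinement fixed point:
  B0 = {s0}
  B1 = {s1, t1}
  B2 = {s2, t2}
  B3 = {s3, t3}
  B4 = {t0}
s0 ∈ B0, t0 ∈ B4 → different blocks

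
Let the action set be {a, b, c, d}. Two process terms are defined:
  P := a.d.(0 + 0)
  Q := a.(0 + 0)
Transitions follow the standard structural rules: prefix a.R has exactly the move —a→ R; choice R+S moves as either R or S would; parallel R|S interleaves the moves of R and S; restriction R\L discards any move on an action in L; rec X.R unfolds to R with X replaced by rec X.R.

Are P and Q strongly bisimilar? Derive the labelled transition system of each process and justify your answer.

P's transition system — 3 states:
  m0 = a.d.(0 + 0) has moves -a-> m1
  m1 = d.(0 + 0) has moves -d-> m2
  m2 = 0 + 0 has moves (no moves)
Q's transition system — 2 states:
  n0 = a.(0 + 0) has moves -a-> n1
  n1 = 0 + 0 has moves (no moves)
Bisimilarity quotient blocks:
  B0 = {m0}
  B1 = {m1}
  B2 = {m2, n1}
  B3 = {n0}
m0 ∈ B0, n0 ∈ B3 → different blocks

P ≁ Q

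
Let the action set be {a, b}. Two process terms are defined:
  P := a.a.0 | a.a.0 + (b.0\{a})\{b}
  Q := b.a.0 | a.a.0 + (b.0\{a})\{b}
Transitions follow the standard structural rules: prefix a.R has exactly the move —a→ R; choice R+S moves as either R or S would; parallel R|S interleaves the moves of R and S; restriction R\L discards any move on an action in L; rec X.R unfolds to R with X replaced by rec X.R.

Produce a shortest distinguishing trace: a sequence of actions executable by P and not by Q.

P's transition system — 9 states:
  s0 = a.a.0 | a.a.0 + (b.0\{a})\{b} → -a-> s1, -a-> s2
  s1 = a.0 | a.a.0 → -a-> s3, -a-> s4
  s2 = a.a.0 | a.0 → -a-> s4, -a-> s5
  s3 = 0 | a.a.0 → -a-> s6
  s4 = a.0 | a.0 → -a-> s6, -a-> s7
  s5 = a.a.0 | 0 → -a-> s7
  s6 = 0 | a.0 → -a-> s8
  s7 = a.0 | 0 → -a-> s8
  s8 = 0 | 0 → (no moves)
Q's transition system — 9 states:
  t0 = b.a.0 | a.a.0 + (b.0\{a})\{b} → -a-> t1, -b-> t2
  t1 = b.a.0 | a.0 → -a-> t3, -b-> t4
  t2 = a.0 | a.a.0 → -a-> t4, -a-> t5
  t3 = b.a.0 | 0 → -b-> t6
  t4 = a.0 | a.0 → -a-> t6, -a-> t7
  t5 = 0 | a.a.0 → -a-> t7
  t6 = a.0 | 0 → -a-> t8
  t7 = 0 | a.0 → -a-> t8
  t8 = 0 | 0 → (no moves)
Trace ⟨aaa⟩ through P, begin at {s0}:
  [1] a ⇒ {s1, s2}
  [2] a ⇒ {s3, s4, s5}
  [3] a ⇒ {s6, s7}
  ✓ P
Trace ⟨aaa⟩ through Q, begin at {t0}:
  [1] a ⇒ {t1}
  [2] a ⇒ {t3}
  [3] a ⇒ ∅  — Q cannot continue

aaa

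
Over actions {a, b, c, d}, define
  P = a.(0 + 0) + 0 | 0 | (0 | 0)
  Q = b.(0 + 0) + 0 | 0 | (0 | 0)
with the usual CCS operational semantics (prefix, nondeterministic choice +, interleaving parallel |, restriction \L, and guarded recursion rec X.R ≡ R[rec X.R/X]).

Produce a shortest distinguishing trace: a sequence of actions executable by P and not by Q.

P's transition system — 2 states:
  m0 = a.(0 + 0) + 0 | 0 | (0 | 0) :: =a=> m1
  m1 = 0 + 0 :: (no moves)
Q's transition system — 2 states:
  n0 = b.(0 + 0) + 0 | 0 | (0 | 0) :: =b=> n1
  n1 = 0 + 0 :: (no moves)
Run σ = ⟨a⟩ on P: start {m0}
  after a @ step 1: {m1}
  — P admits the full trace.
Run σ = ⟨a⟩ on Q: start {n0}
  after a @ step 1: ∅  — Q cannot continue

a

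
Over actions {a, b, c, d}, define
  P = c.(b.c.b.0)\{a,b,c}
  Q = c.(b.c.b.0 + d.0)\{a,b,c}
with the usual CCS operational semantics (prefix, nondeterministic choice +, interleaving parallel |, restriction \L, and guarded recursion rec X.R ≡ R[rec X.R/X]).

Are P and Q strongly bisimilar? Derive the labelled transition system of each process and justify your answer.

P's transition system — 2 states:
  m0 = c.(b.c.b.0)\{a,b,c} ⊢ —c→ m1
  m1 = (b.c.b.0)\{a,b,c} ⊢ (no moves)
Q's transition system — 3 states:
  n0 = c.(b.c.b.0 + d.0)\{a,b,c} ⊢ —c→ n1
  n1 = (b.c.b.0 + d.0)\{a,b,c} ⊢ —d→ n2
  n2 = 0\{a,b,c} ⊢ (no moves)
Partition-refinement fixed point:
  B0 = {m0}
  B1 = {m1, n2}
  B2 = {n0}
  B3 = {n1}
m0 ∈ B0, n0 ∈ B2 → different blocks

not bisimilar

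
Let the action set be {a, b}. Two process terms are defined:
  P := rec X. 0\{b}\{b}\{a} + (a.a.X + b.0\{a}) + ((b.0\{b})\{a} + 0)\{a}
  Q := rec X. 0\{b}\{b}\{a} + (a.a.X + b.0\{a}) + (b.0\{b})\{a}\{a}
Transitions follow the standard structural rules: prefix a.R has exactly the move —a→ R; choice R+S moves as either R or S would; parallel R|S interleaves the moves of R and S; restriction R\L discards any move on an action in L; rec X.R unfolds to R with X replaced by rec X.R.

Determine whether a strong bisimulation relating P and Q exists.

YES

LTS(P): 4 reachable states
  p0 = rec X. 0\{b}\{b}\{a} + (a.a.X + b.0\{a}) + ((b.0\{b})\{a} + 0)\{a} ⊢ -a-> p1, -b-> p2, -b-> p3
  p1 = a.(rec X. 0\{b}\{b}\{a} + (a.a.X + b.0\{a}) + ((b.0\{b})\{a} + 0)\{a}) ⊢ -a-> p0
  p2 = 0\{a} ⊢ (no moves)
  p3 = 0\{b}\{a}\{a} ⊢ (no moves)
LTS(Q): 4 reachable states
  q0 = rec X. 0\{b}\{b}\{a} + (a.a.X + b.0\{a}) + (b.0\{b})\{a}\{a} ⊢ -a-> q1, -b-> q2, -b-> q3
  q1 = a.(rec X. 0\{b}\{b}\{a} + (a.a.X + b.0\{a}) + (b.0\{b})\{a}\{a}) ⊢ -a-> q0
  q2 = 0\{a} ⊢ (no moves)
  q3 = 0\{b}\{a}\{a} ⊢ (no moves)
Partition-refinement fixed point:
  B0 = {p0, q0}
  B1 = {p2, p3, q2, q3}
  B2 = {p1, q1}
p0 ∈ B0, q0 ∈ B0 → same block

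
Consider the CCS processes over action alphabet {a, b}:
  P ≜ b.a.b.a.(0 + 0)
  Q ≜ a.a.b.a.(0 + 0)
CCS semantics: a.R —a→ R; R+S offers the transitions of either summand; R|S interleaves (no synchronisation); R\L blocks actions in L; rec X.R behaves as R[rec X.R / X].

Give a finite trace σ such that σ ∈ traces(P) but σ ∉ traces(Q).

LTS(P): 5 reachable states
  u0 = b.a.b.a.(0 + 0) :: -b-> u1
  u1 = a.b.a.(0 + 0) :: -a-> u2
  u2 = b.a.(0 + 0) :: -b-> u3
  u3 = a.(0 + 0) :: -a-> u4
  u4 = 0 + 0 :: (no moves)
LTS(Q): 5 reachable states
  v0 = a.a.b.a.(0 + 0) :: -a-> v1
  v1 = a.b.a.(0 + 0) :: -a-> v2
  v2 = b.a.(0 + 0) :: -b-> v3
  v3 = a.(0 + 0) :: -a-> v4
  v4 = 0 + 0 :: (no moves)
Run σ = ⟨b⟩ on P: start {u0}
  [1] b ⇒ {u1}
  ✓ P
Run σ = ⟨b⟩ on Q: start {v0}
  [1] b ⇒ no successor for Q

b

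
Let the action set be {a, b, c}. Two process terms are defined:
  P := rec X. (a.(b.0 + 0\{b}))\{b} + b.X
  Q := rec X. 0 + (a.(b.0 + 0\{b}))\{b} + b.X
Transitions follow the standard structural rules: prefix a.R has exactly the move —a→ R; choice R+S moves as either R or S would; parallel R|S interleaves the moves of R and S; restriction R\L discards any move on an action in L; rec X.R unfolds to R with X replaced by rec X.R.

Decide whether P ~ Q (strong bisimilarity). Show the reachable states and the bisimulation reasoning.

Reachable graph of P (2 states):
  s0 = rec X. (a.(b.0 + 0\{b}))\{b} + b.X ⊢ =a=> s1, =b=> s0
  s1 = (b.0 + 0\{b})\{b} ⊢ ·
Reachable graph of Q (2 states):
  t0 = rec X. 0 + (a.(b.0 + 0\{b}))\{b} + b.X ⊢ =a=> t1, =b=> t0
  t1 = (b.0 + 0\{b})\{b} ⊢ ·
Partition-refinement fixed point:
  B0 = {s0, t0}
  B1 = {s1, t1}
s0 ∈ B0, t0 ∈ B0 → same block

P ~ Q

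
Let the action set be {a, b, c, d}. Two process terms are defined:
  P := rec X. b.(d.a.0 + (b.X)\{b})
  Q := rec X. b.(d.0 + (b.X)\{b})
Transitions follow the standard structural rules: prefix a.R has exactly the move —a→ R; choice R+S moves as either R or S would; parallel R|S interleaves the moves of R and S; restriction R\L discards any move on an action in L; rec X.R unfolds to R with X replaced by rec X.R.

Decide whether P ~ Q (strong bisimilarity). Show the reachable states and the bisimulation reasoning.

NO

Reachable graph of P (4 states):
  p0 = rec X. b.(d.a.0 + (b.X)\{b}) ⊢ —b→ p1
  p1 = d.a.0 + (b.(rec X. b.(d.a.0 + (b.X)\{b})))\{b} ⊢ —d→ p2
  p2 = a.0 ⊢ —a→ p3
  p3 = 0 ⊢ ·
Reachable graph of Q (3 states):
  q0 = rec X. b.(d.0 + (b.X)\{b}) ⊢ —b→ q1
  q1 = d.0 + (b.(rec X. b.(d.0 + (b.X)\{b})))\{b} ⊢ —d→ q2
  q2 = 0 ⊢ ·
Partition-refinement fixed point:
  B0 = {p0}
  B1 = {p1}
  B2 = {p2}
  B3 = {p3, q2}
  B4 = {q0}
  B5 = {q1}
p0 ∈ B0, q0 ∈ B4 → different blocks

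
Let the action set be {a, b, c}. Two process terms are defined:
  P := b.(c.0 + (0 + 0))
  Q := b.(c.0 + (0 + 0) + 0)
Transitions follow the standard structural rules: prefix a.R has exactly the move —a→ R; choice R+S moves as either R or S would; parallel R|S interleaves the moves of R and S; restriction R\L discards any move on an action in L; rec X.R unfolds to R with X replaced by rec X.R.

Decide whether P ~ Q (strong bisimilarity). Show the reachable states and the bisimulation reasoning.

YES

P's transition system — 3 states:
  m0 = b.(c.0 + (0 + 0)) ⊢ -b-> m1
  m1 = c.0 + (0 + 0) ⊢ -c-> m2
  m2 = 0 ⊢ ·
Q's transition system — 3 states:
  n0 = b.(c.0 + (0 + 0) + 0) ⊢ -b-> n1
  n1 = c.0 + (0 + 0) + 0 ⊢ -c-> n2
  n2 = 0 ⊢ ·
Coarsest stable partition (strong bisimilarity classes):
  B0 = {m0, n0}
  B1 = {m1, n1}
  B2 = {m2, n2}
m0 ∈ B0, n0 ∈ B0 → same block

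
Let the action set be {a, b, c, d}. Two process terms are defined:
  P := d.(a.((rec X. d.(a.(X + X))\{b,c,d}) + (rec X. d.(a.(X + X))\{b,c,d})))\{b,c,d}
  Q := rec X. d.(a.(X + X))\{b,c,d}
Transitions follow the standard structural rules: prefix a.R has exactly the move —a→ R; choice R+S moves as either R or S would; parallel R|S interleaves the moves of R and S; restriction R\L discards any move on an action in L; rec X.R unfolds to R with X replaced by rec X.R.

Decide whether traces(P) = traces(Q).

trace-equivalent

P's transition system — 3 states:
  p0 = d.(a.((rec X. d.(a.(X + X))\{b,c,d}) + (rec X. d.(a.(X + X))\{b,c,d})))\{b,c,d} ⊢ -d-> p1
  p1 = (a.((rec X. d.(a.(X + X))\{b,c,d}) + (rec X. d.(a.(X + X))\{b,c,d})))\{b,c,d} ⊢ -a-> p2
  p2 = ((rec X. d.(a.(X + X))\{b,c,d}) + (rec X. d.(a.(X + X))\{b,c,d}))\{b,c,d} ⊢ ∅
Q's transition system — 3 states:
  q0 = rec X. d.(a.(X + X))\{b,c,d} ⊢ -d-> q1
  q1 = (a.((rec X. d.(a.(X + X))\{b,c,d}) + (rec X. d.(a.(X + X))\{b,c,d})))\{b,c,d} ⊢ -a-> q2
  q2 = ((rec X. d.(a.(X + X))\{b,c,d}) + (rec X. d.(a.(X + X))\{b,c,d}))\{b,c,d} ⊢ ∅
Coarsest stable partition (strong bisimilarity classes):
  B0 = {p0, q0}
  B1 = {p1, q1}
  B2 = {p2, q2}
p0 ∈ B0, q0 ∈ B0 → same block
Bisimilar ⇒ trace-equivalent.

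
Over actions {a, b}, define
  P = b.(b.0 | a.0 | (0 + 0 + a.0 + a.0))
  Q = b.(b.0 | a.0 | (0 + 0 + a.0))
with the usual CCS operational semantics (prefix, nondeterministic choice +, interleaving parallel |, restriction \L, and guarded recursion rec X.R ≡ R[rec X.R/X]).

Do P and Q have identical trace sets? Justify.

trace-equivalent

P's transition system — 9 states:
  s0 = b.(b.0 | a.0 | (0 + 0 + a.0 + a.0)) | --b--▸ s1
  s1 = b.0 | a.0 | (0 + 0 + a.0 + a.0) | --a--▸ s2, --a--▸ s3, --b--▸ s4
  s2 = b.0 | 0 | (0 + 0 + a.0 + a.0) | --a--▸ s5, --b--▸ s6
  s3 = b.0 | a.0 | 0 | --a--▸ s5, --b--▸ s7
  s4 = 0 | a.0 | (0 + 0 + a.0 + a.0) | --a--▸ s6, --a--▸ s7
  s5 = b.0 | 0 | 0 | --b--▸ s8
  s6 = 0 | 0 | (0 + 0 + a.0 + a.0) | --a--▸ s8
  s7 = 0 | a.0 | 0 | --a--▸ s8
  s8 = 0 | 0 | 0 | stopped
Q's transition system — 9 states:
  t0 = b.(b.0 | a.0 | (0 + 0 + a.0)) | --b--▸ t1
  t1 = b.0 | a.0 | (0 + 0 + a.0) | --a--▸ t2, --a--▸ t3, --b--▸ t4
  t2 = b.0 | 0 | (0 + 0 + a.0) | --a--▸ t5, --b--▸ t6
  t3 = b.0 | a.0 | 0 | --a--▸ t5, --b--▸ t7
  t4 = 0 | a.0 | (0 + 0 + a.0) | --a--▸ t6, --a--▸ t7
  t5 = b.0 | 0 | 0 | --b--▸ t8
  t6 = 0 | 0 | (0 + 0 + a.0) | --a--▸ t8
  t7 = 0 | a.0 | 0 | --a--▸ t8
  t8 = 0 | 0 | 0 | stopped
Bisimilarity quotient blocks:
  B0 = {s0, t0}
  B1 = {s1, t1}
  B2 = {s2, s3, t2, t3}
  B3 = {s6, s7, t6, t7}
  B4 = {s8, t8}
  B5 = {s5, t5}
  B6 = {s4, t4}
s0 ∈ B0, t0 ∈ B0 → same block
Bisimilar ⇒ trace-equivalent.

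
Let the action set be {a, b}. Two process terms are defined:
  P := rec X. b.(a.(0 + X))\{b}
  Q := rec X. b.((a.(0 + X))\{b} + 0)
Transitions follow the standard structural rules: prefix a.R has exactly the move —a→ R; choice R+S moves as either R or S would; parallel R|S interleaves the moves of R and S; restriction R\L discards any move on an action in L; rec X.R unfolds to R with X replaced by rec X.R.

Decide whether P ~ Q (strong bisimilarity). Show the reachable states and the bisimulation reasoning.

P ~ Q

P's transition system — 3 states:
  u0 = rec X. b.(a.(0 + X))\{b} ⊢ --b--▸ u1
  u1 = (a.(0 + (rec X. b.(a.(0 + X))\{b})))\{b} ⊢ --a--▸ u2
  u2 = (0 + (rec X. b.(a.(0 + X))\{b}))\{b} ⊢ (no moves)
Q's transition system — 3 states:
  v0 = rec X. b.((a.(0 + X))\{b} + 0) ⊢ --b--▸ v1
  v1 = (a.(0 + (rec X. b.((a.(0 + X))\{b} + 0))))\{b} + 0 ⊢ --a--▸ v2
  v2 = (0 + (rec X. b.((a.(0 + X))\{b} + 0)))\{b} ⊢ (no moves)
Partition-refinement fixed point:
  B0 = {u0, v0}
  B1 = {u1, v1}
  B2 = {u2, v2}
u0 ∈ B0, v0 ∈ B0 → same block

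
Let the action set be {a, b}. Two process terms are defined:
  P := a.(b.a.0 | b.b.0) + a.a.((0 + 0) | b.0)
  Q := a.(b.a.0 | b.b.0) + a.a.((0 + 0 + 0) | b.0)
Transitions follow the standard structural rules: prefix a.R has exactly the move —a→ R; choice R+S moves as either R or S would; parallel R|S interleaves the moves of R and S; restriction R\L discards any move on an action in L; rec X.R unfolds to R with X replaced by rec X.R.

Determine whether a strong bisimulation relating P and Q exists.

Reachable graph of P (13 states):
  m0 = a.(b.a.0 | b.b.0) + a.a.((0 + 0) | b.0) → -a-> m1, -a-> m2
  m1 = a.((0 + 0) | b.0) → -a-> m3
  m2 = b.a.0 | b.b.0 → -b-> m4, -b-> m5
  m3 = (0 + 0) | b.0 → -b-> m6
  m4 = a.0 | b.b.0 → -a-> m7, -b-> m8
  m5 = b.a.0 | b.0 → -b-> m8, -b-> m9
  m6 = (0 + 0) | 0 → stopped
  m7 = 0 | b.b.0 → -b-> m10
  m8 = a.0 | b.0 → -a-> m10, -b-> m11
  m9 = b.a.0 | 0 → -b-> m11
  m10 = 0 | b.0 → -b-> m12
  m11 = a.0 | 0 → -a-> m12
  m12 = 0 | 0 → stopped
Reachable graph of Q (13 states):
  n0 = a.(b.a.0 | b.b.0) + a.a.((0 + 0 + 0) | b.0) → -a-> n1, -a-> n2
  n1 = a.((0 + 0 + 0) | b.0) → -a-> n3
  n2 = b.a.0 | b.b.0 → -b-> n4, -b-> n5
  n3 = (0 + 0 + 0) | b.0 → -b-> n6
  n4 = a.0 | b.b.0 → -a-> n7, -b-> n8
  n5 = b.a.0 | b.0 → -b-> n8, -b-> n9
  n6 = (0 + 0 + 0) | 0 → stopped
  n7 = 0 | b.b.0 → -b-> n10
  n8 = a.0 | b.0 → -a-> n10, -b-> n11
  n9 = b.a.0 | 0 → -b-> n11
  n10 = 0 | b.0 → -b-> n12
  n11 = a.0 | 0 → -a-> n12
  n12 = 0 | 0 → stopped
Bisimilarity quotient blocks:
  B0 = {m0, n0}
  B1 = {m2, n2}
  B2 = {m4, n4}
  B3 = {m7, n7}
  B4 = {m10, m3, n10, n3}
  B5 = {m12, m6, n12, n6}
  B6 = {m8, n8}
  B7 = {m11, n11}
  B8 = {m5, n5}
  B9 = {m9, n9}
  B10 = {m1, n1}
m0 ∈ B0, n0 ∈ B0 → same block

YES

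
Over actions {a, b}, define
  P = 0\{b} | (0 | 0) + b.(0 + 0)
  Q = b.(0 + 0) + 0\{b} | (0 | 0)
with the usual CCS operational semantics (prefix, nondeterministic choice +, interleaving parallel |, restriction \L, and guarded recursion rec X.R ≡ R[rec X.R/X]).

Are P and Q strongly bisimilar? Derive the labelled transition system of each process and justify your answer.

LTS(P): 2 reachable states
  p0 = 0\{b} | (0 | 0) + b.(0 + 0) has moves --b--▸ p1
  p1 = 0 + 0 has moves ∅
LTS(Q): 2 reachable states
  q0 = b.(0 + 0) + 0\{b} | (0 | 0) has moves --b--▸ q1
  q1 = 0 + 0 has moves ∅
Partition-refinement fixed point:
  B0 = {p0, q0}
  B1 = {p1, q1}
p0 ∈ B0, q0 ∈ B0 → same block

bisimilar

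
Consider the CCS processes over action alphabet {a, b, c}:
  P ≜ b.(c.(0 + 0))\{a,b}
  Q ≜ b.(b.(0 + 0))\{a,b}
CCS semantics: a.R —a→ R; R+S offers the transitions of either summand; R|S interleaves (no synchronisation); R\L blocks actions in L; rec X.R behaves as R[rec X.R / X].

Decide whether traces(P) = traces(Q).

NO — witness ⟨bc⟩

P's transition system — 3 states:
  s0 = b.(c.(0 + 0))\{a,b} → =b=> s1
  s1 = (c.(0 + 0))\{a,b} → =c=> s2
  s2 = (0 + 0)\{a,b} → ∅
Q's transition system — 2 states:
  t0 = b.(b.(0 + 0))\{a,b} → =b=> t1
  t1 = (b.(0 + 0))\{a,b} → ∅
Run σ = ⟨bc⟩ on P: start {s0}
  [1] b ⇒ {s1}
  [2] c ⇒ {s2}
  P completes σ.
Run σ = ⟨bc⟩ on Q: start {t0}
  [1] b ⇒ {t1}
  [2] c ⇒ ∅  — Q cannot continue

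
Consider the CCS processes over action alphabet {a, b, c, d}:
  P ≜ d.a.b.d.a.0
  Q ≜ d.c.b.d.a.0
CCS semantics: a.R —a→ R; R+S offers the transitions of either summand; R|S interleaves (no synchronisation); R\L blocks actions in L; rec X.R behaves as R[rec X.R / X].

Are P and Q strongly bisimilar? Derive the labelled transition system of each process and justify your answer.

P's transition system — 6 states:
  m0 = d.a.b.d.a.0 has moves -d-> m1
  m1 = a.b.d.a.0 has moves -a-> m2
  m2 = b.d.a.0 has moves -b-> m3
  m3 = d.a.0 has moves -d-> m4
  m4 = a.0 has moves -a-> m5
  m5 = 0 has moves (no moves)
Q's transition system — 6 states:
  n0 = d.c.b.d.a.0 has moves -d-> n1
  n1 = c.b.d.a.0 has moves -c-> n2
  n2 = b.d.a.0 has moves -b-> n3
  n3 = d.a.0 has moves -d-> n4
  n4 = a.0 has moves -a-> n5
  n5 = 0 has moves (no moves)
Coarsest stable partition (strong bisimilarity classes):
  B0 = {m0}
  B1 = {m1}
  B2 = {m2, n2}
  B3 = {m3, n3}
  B4 = {m4, n4}
  B5 = {m5, n5}
  B6 = {n0}
  B7 = {n1}
m0 ∈ B0, n0 ∈ B6 → different blocks

P ≁ Q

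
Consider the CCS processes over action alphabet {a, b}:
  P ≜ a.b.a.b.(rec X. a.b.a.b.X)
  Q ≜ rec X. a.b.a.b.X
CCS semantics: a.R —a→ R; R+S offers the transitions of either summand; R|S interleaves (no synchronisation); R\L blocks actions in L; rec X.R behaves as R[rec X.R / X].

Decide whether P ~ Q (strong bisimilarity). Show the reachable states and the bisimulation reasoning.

P ~ Q

Reachable graph of P (5 states):
  s0 = a.b.a.b.(rec X. a.b.a.b.X) has moves —a→ s1
  s1 = b.a.b.(rec X. a.b.a.b.X) has moves —b→ s2
  s2 = a.b.(rec X. a.b.a.b.X) has moves —a→ s3
  s3 = b.(rec X. a.b.a.b.X) has moves —b→ s4
  s4 = rec X. a.b.a.b.X has moves —a→ s1
Reachable graph of Q (4 states):
  t0 = rec X. a.b.a.b.X has moves —a→ t1
  t1 = b.a.b.(rec X. a.b.a.b.X) has moves —b→ t2
  t2 = a.b.(rec X. a.b.a.b.X) has moves —a→ t3
  t3 = b.(rec X. a.b.a.b.X) has moves —b→ t0
Coarsest stable partition (strong bisimilarity classes):
  B0 = {s0, s2, s4, t0, t2}
  B1 = {s1, s3, t1, t3}
s0 ∈ B0, t0 ∈ B0 → same block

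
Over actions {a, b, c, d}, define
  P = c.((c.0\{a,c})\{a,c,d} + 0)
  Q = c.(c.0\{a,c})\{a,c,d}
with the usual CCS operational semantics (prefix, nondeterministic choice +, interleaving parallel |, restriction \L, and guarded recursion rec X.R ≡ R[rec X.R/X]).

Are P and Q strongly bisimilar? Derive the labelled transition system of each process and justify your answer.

LTS(P): 2 reachable states
  u0 = c.((c.0\{a,c})\{a,c,d} + 0) ⊢ ··c··> u1
  u1 = (c.0\{a,c})\{a,c,d} + 0 ⊢ (no moves)
LTS(Q): 2 reachable states
  v0 = c.(c.0\{a,c})\{a,c,d} ⊢ ··c··> v1
  v1 = (c.0\{a,c})\{a,c,d} ⊢ (no moves)
Partition-refinement fixed point:
  B0 = {u0, v0}
  B1 = {u1, v1}
u0 ∈ B0, v0 ∈ B0 → same block

P ~ Q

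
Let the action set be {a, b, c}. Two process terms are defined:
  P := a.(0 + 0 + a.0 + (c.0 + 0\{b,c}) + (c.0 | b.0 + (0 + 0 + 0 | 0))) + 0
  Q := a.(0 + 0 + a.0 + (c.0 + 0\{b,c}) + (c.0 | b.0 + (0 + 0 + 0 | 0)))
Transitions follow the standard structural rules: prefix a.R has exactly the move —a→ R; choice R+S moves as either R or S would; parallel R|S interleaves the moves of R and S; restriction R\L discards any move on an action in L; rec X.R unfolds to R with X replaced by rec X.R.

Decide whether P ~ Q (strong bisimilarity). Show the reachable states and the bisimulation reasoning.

LTS(P): 6 reachable states
  u0 = a.(0 + 0 + a.0 + (c.0 + 0\{b,c}) + (c.0 | b.0 + (0 + 0 + 0 | 0))) + 0 :: =a=> u1
  u1 = 0 + 0 + a.0 + (c.0 + 0\{b,c}) + (c.0 | b.0 + (0 + 0 + 0 | 0)) :: =a=> u2, =b=> u3, =c=> u2, =c=> u4
  u2 = 0 :: (no moves)
  u3 = c.0 | 0 :: =c=> u5
  u4 = 0 | b.0 :: =b=> u5
  u5 = 0 | 0 :: (no moves)
LTS(Q): 6 reachable states
  v0 = a.(0 + 0 + a.0 + (c.0 + 0\{b,c}) + (c.0 | b.0 + (0 + 0 + 0 | 0))) :: =a=> v1
  v1 = 0 + 0 + a.0 + (c.0 + 0\{b,c}) + (c.0 | b.0 + (0 + 0 + 0 | 0)) :: =a=> v2, =b=> v3, =c=> v2, =c=> v4
  v2 = 0 :: (no moves)
  v3 = c.0 | 0 :: =c=> v5
  v4 = 0 | b.0 :: =b=> v5
  v5 = 0 | 0 :: (no moves)
Bisimilarity quotient blocks:
  B0 = {u0, v0}
  B1 = {u1, v1}
  B2 = {u2, u5, v2, v5}
  B3 = {u4, v4}
  B4 = {u3, v3}
u0 ∈ B0, v0 ∈ B0 → same block

YES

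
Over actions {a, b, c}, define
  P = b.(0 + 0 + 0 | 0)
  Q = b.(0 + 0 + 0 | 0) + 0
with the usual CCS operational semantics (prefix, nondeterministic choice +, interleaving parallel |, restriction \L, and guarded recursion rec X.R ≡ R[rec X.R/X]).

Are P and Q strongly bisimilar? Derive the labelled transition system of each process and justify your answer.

P's transition system — 2 states:
  u0 = b.(0 + 0 + 0 | 0) | ··b··> u1
  u1 = 0 + 0 + 0 | 0 | ∅
Q's transition system — 2 states:
  v0 = b.(0 + 0 + 0 | 0) + 0 | ··b··> v1
  v1 = 0 + 0 + 0 | 0 | ∅
Coarsest stable partition (strong bisimilarity classes):
  B0 = {u0, v0}
  B1 = {u1, v1}
u0 ∈ B0, v0 ∈ B0 → same block

bisimilar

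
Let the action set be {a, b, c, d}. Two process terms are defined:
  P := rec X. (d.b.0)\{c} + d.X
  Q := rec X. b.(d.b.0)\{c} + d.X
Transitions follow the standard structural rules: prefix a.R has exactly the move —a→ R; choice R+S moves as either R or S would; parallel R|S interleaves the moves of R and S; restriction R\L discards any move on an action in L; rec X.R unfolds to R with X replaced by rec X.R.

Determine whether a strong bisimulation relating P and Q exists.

P's transition system — 3 states:
  s0 = rec X. (d.b.0)\{c} + d.X → —d→ s0, —d→ s1
  s1 = (b.0)\{c} → —b→ s2
  s2 = 0\{c} → (no moves)
Q's transition system — 4 states:
  t0 = rec X. b.(d.b.0)\{c} + d.X → —b→ t1, —d→ t0
  t1 = (d.b.0)\{c} → —d→ t2
  t2 = (b.0)\{c} → —b→ t3
  t3 = 0\{c} → (no moves)
Coarsest stable partition (strong bisimilarity classes):
  B0 = {s0}
  B1 = {s1, t2}
  B2 = {s2, t3}
  B3 = {t0}
  B4 = {t1}
s0 ∈ B0, t0 ∈ B3 → different blocks

NO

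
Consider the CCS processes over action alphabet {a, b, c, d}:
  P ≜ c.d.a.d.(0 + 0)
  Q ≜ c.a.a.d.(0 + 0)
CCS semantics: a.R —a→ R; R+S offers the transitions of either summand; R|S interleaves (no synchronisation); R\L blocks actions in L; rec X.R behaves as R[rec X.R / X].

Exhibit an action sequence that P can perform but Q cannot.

cd

Reachable graph of P (5 states):
  p0 = c.d.a.d.(0 + 0) → ··c··> p1
  p1 = d.a.d.(0 + 0) → ··d··> p2
  p2 = a.d.(0 + 0) → ··a··> p3
  p3 = d.(0 + 0) → ··d··> p4
  p4 = 0 + 0 → deadlocked
Reachable graph of Q (5 states):
  q0 = c.a.a.d.(0 + 0) → ··c··> q1
  q1 = a.a.d.(0 + 0) → ··a··> q2
  q2 = a.d.(0 + 0) → ··a··> q3
  q3 = d.(0 + 0) → ··d··> q4
  q4 = 0 + 0 → deadlocked
Run σ = ⟨cd⟩ on P: start {p0}
  [1] c ⇒ {p1}
  [2] d ⇒ {p2}
  ✓ P
Run σ = ⟨cd⟩ on Q: start {q0}
  [1] c ⇒ {q1}
  [2] d ⇒ no successor for Q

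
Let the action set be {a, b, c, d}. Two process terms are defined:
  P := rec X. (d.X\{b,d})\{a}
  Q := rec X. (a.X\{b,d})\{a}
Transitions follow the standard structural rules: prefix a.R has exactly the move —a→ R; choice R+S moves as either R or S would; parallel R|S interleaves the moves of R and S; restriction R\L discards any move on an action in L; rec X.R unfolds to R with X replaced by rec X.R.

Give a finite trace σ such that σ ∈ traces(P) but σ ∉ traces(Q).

P's transition system — 2 states:
  m0 = rec X. (d.X\{b,d})\{a} → —d→ m1
  m1 = (rec X. (d.X\{b,d})\{a})\{b,d}\{a} → (no moves)
Q's transition system — 1 states:
  n0 = rec X. (a.X\{b,d})\{a} → (no moves)
Executing d from P (initial set {m0}):
  [1] d ⇒ {m1}
  ✓ P
Executing d from Q (initial set {n0}):
  [1] d ⇒ ∅  — Q cannot continue

d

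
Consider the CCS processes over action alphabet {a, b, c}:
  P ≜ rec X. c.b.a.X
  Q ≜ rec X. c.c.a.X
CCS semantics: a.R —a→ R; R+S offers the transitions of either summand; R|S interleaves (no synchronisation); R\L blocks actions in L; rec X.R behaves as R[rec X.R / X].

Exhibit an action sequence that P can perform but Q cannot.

Reachable graph of P (3 states):
  m0 = rec X. c.b.a.X has moves —c→ m1
  m1 = b.a.(rec X. c.b.a.X) has moves —b→ m2
  m2 = a.(rec X. c.b.a.X) has moves —a→ m0
Reachable graph of Q (3 states):
  n0 = rec X. c.c.a.X has moves —c→ n1
  n1 = c.a.(rec X. c.c.a.X) has moves —c→ n2
  n2 = a.(rec X. c.c.a.X) has moves —a→ n0
Run σ = ⟨cb⟩ on P: start {m0}
  step 1 (c): {m1}
  step 2 (b): {m2}
  ✓ P
Run σ = ⟨cb⟩ on Q: start {n0}
  step 1 (c): {n1}
  step 2 (b): no successor for Q

cb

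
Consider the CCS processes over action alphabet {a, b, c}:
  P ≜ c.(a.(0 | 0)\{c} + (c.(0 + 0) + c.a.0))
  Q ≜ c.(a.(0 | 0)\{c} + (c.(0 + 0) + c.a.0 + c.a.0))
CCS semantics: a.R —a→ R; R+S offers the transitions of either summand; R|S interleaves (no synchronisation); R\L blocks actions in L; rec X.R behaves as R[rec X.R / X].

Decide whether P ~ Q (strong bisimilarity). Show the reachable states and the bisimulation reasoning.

YES

Reachable graph of P (6 states):
  m0 = c.(a.(0 | 0)\{c} + (c.(0 + 0) + c.a.0)) has moves --c--▸ m1
  m1 = a.(0 | 0)\{c} + (c.(0 + 0) + c.a.0) has moves --a--▸ m2, --c--▸ m3, --c--▸ m4
  m2 = (0 | 0)\{c} has moves ∅
  m3 = 0 + 0 has moves ∅
  m4 = a.0 has moves --a--▸ m5
  m5 = 0 has moves ∅
Reachable graph of Q (6 states):
  n0 = c.(a.(0 | 0)\{c} + (c.(0 + 0) + c.a.0 + c.a.0)) has moves --c--▸ n1
  n1 = a.(0 | 0)\{c} + (c.(0 + 0) + c.a.0 + c.a.0) has moves --a--▸ n2, --c--▸ n3, --c--▸ n4
  n2 = (0 | 0)\{c} has moves ∅
  n3 = 0 + 0 has moves ∅
  n4 = a.0 has moves --a--▸ n5
  n5 = 0 has moves ∅
Partition-refinement fixed point:
  B0 = {m0, n0}
  B1 = {m1, n1}
  B2 = {m2, m3, m5, n2, n3, n5}
  B3 = {m4, n4}
m0 ∈ B0, n0 ∈ B0 → same block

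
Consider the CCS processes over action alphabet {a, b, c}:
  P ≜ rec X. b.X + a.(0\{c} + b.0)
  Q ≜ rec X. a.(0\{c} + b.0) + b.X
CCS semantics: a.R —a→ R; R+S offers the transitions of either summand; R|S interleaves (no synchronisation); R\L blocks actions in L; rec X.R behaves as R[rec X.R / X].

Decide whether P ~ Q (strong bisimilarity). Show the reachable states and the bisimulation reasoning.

YES

LTS(P): 3 reachable states
  p0 = rec X. b.X + a.(0\{c} + b.0) ⊢ -a-> p1, -b-> p0
  p1 = 0\{c} + b.0 ⊢ -b-> p2
  p2 = 0 ⊢ ·
LTS(Q): 3 reachable states
  q0 = rec X. a.(0\{c} + b.0) + b.X ⊢ -a-> q1, -b-> q0
  q1 = 0\{c} + b.0 ⊢ -b-> q2
  q2 = 0 ⊢ ·
Coarsest stable partition (strong bisimilarity classes):
  B0 = {p0, q0}
  B1 = {p1, q1}
  B2 = {p2, q2}
p0 ∈ B0, q0 ∈ B0 → same block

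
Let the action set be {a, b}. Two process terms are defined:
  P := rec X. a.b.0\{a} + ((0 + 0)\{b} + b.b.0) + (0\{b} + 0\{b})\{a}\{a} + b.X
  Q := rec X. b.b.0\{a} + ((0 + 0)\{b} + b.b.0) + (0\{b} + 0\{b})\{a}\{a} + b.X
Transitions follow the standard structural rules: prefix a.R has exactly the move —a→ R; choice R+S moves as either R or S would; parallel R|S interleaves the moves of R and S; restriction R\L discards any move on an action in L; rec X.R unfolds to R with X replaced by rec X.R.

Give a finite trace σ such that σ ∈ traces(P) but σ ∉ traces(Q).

a

Reachable graph of P (5 states):
  u0 = rec X. a.b.0\{a} + ((0 + 0)\{b} + b.b.0) + (0\{b} + 0\{b})\{a}\{a} + b.X | -a-> u1, -b-> u0, -b-> u2
  u1 = b.0\{a} | -b-> u3
  u2 = b.0 | -b-> u4
  u3 = 0\{a} | ·
  u4 = 0 | ·
Reachable graph of Q (5 states):
  v0 = rec X. b.b.0\{a} + ((0 + 0)\{b} + b.b.0) + (0\{b} + 0\{b})\{a}\{a} + b.X | -b-> v0, -b-> v1, -b-> v2
  v1 = b.0 | -b-> v3
  v2 = b.0\{a} | -b-> v4
  v3 = 0 | ·
  v4 = 0\{a} | ·
Trace ⟨a⟩ through P, begin at {u0}:
  step 1 (a): {u1}
  P completes σ.
Trace ⟨a⟩ through Q, begin at {v0}:
  step 1 (a): ∅  — Q cannot continue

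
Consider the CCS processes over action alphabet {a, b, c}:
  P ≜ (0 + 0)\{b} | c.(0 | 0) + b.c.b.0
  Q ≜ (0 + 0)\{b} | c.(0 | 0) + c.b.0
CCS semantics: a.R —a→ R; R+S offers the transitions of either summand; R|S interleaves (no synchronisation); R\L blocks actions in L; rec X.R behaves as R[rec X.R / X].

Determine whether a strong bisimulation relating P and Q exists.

not bisimilar

LTS(P): 5 reachable states
  s0 = (0 + 0)\{b} | c.(0 | 0) + b.c.b.0 → -b-> s1, -c-> s2
  s1 = c.b.0 → -c-> s3
  s2 = (0 + 0)\{b} | (0 | 0) → ∅
  s3 = b.0 → -b-> s4
  s4 = 0 → ∅
LTS(Q): 4 reachable states
  t0 = (0 + 0)\{b} | c.(0 | 0) + c.b.0 → -c-> t1, -c-> t2
  t1 = (0 + 0)\{b} | (0 | 0) → ∅
  t2 = b.0 → -b-> t3
  t3 = 0 → ∅
Coarsest stable partition (strong bisimilarity classes):
  B0 = {s0}
  B1 = {s2, s4, t1, t3}
  B2 = {s1}
  B3 = {s3, t2}
  B4 = {t0}
s0 ∈ B0, t0 ∈ B4 → different blocks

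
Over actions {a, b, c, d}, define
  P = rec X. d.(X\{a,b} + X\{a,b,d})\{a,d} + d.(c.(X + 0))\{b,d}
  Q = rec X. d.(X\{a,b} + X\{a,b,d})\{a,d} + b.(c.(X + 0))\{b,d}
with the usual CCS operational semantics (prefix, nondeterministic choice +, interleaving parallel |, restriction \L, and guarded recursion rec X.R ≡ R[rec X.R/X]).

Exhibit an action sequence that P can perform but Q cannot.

dc

P's transition system — 4 states:
  u0 = rec X. d.(X\{a,b} + X\{a,b,d})\{a,d} + d.(c.(X + 0))\{b,d} :: --d--▸ u1, --d--▸ u2
  u1 = ((rec X. d.(X\{a,b} + X\{a,b,d})\{a,d} + d.(c.(X + 0))\{b,d})\{a,b} + (rec X. d.(X\{a,b} + X\{a,b,d})\{a,d} + d.(c.(X + 0))\{b,d})\{a,b,d})\{a,d} :: (no moves)
  u2 = (c.((rec X. d.(X\{a,b} + X\{a,b,d})\{a,d} + d.(c.(X + 0))\{b,d}) + 0))\{b,d} :: --c--▸ u3
  u3 = ((rec X. d.(X\{a,b} + X\{a,b,d})\{a,d} + d.(c.(X + 0))\{b,d}) + 0)\{b,d} :: (no moves)
Q's transition system — 4 states:
  v0 = rec X. d.(X\{a,b} + X\{a,b,d})\{a,d} + b.(c.(X + 0))\{b,d} :: --b--▸ v1, --d--▸ v2
  v1 = (c.((rec X. d.(X\{a,b} + X\{a,b,d})\{a,d} + b.(c.(X + 0))\{b,d}) + 0))\{b,d} :: --c--▸ v3
  v2 = ((rec X. d.(X\{a,b} + X\{a,b,d})\{a,d} + b.(c.(X + 0))\{b,d})\{a,b} + (rec X. d.(X\{a,b} + X\{a,b,d})\{a,d} + b.(c.(X + 0))\{b,d})\{a,b,d})\{a,d} :: (no moves)
  v3 = ((rec X. d.(X\{a,b} + X\{a,b,d})\{a,d} + b.(c.(X + 0))\{b,d}) + 0)\{b,d} :: (no moves)
Run σ = ⟨dc⟩ on P: start {u0}
  [1] d ⇒ {u1, u2}
  [2] c ⇒ {u3}
  — P admits the full trace.
Run σ = ⟨dc⟩ on Q: start {v0}
  [1] d ⇒ {v2}
  [2] c ⇒ ∅ (Q stuck)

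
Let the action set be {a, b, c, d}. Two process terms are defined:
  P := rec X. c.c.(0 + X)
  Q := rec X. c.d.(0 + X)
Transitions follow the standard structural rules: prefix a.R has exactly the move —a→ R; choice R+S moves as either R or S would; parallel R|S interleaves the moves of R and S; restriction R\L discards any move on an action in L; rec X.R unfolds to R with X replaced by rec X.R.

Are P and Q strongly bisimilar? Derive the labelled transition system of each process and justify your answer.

P ≁ Q

Reachable graph of P (3 states):
  p0 = rec X. c.c.(0 + X) has moves --c--▸ p1
  p1 = c.(0 + (rec X. c.c.(0 + X))) has moves --c--▸ p2
  p2 = 0 + (rec X. c.c.(0 + X)) has moves --c--▸ p1
Reachable graph of Q (3 states):
  q0 = rec X. c.d.(0 + X) has moves --c--▸ q1
  q1 = d.(0 + (rec X. c.d.(0 + X))) has moves --d--▸ q2
  q2 = 0 + (rec X. c.d.(0 + X)) has moves --c--▸ q1
Coarsest stable partition (strong bisimilarity classes):
  B0 = {p0, p1, p2}
  B1 = {q0, q2}
  B2 = {q1}
p0 ∈ B0, q0 ∈ B1 → different blocks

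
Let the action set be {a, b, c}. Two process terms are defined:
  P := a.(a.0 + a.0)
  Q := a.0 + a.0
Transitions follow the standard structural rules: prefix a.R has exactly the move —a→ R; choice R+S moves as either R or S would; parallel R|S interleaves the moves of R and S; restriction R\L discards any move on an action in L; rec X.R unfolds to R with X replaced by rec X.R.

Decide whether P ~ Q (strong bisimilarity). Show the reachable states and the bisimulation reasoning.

P ≁ Q

Reachable graph of P (3 states):
  s0 = a.(a.0 + a.0) | —a→ s1
  s1 = a.0 + a.0 | —a→ s2
  s2 = 0 | ·
Reachable graph of Q (2 states):
  t0 = a.0 + a.0 | —a→ t1
  t1 = 0 | ·
Bisimilarity quotient blocks:
  B0 = {s0}
  B1 = {s1, t0}
  B2 = {s2, t1}
s0 ∈ B0, t0 ∈ B1 → different blocks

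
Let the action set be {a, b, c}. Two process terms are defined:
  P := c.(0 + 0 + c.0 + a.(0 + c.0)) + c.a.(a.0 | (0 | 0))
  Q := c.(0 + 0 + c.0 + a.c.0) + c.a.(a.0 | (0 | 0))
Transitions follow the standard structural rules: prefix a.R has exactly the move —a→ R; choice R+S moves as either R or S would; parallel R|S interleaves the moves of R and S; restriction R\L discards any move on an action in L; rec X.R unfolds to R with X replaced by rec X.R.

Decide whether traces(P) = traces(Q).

Reachable graph of P (7 states):
  m0 = c.(0 + 0 + c.0 + a.(0 + c.0)) + c.a.(a.0 | (0 | 0)) has moves --c--▸ m1, --c--▸ m2
  m1 = 0 + 0 + c.0 + a.(0 + c.0) has moves --a--▸ m3, --c--▸ m4
  m2 = a.(a.0 | (0 | 0)) has moves --a--▸ m5
  m3 = 0 + c.0 has moves --c--▸ m4
  m4 = 0 has moves deadlocked
  m5 = a.0 | (0 | 0) has moves --a--▸ m6
  m6 = 0 | (0 | 0) has moves deadlocked
Reachable graph of Q (7 states):
  n0 = c.(0 + 0 + c.0 + a.c.0) + c.a.(a.0 | (0 | 0)) has moves --c--▸ n1, --c--▸ n2
  n1 = 0 + 0 + c.0 + a.c.0 has moves --a--▸ n3, --c--▸ n4
  n2 = a.(a.0 | (0 | 0)) has moves --a--▸ n5
  n3 = c.0 has moves --c--▸ n4
  n4 = 0 has moves deadlocked
  n5 = a.0 | (0 | 0) has moves --a--▸ n6
  n6 = 0 | (0 | 0) has moves deadlocked
Coarsest stable partition (strong bisimilarity classes):
  B0 = {m0, n0}
  B1 = {m2, n2}
  B2 = {m5, n5}
  B3 = {m4, m6, n4, n6}
  B4 = {m1, n1}
  B5 = {m3, n3}
m0 ∈ B0, n0 ∈ B0 → same block
Bisimilar ⇒ trace-equivalent.

traces(P) = traces(Q)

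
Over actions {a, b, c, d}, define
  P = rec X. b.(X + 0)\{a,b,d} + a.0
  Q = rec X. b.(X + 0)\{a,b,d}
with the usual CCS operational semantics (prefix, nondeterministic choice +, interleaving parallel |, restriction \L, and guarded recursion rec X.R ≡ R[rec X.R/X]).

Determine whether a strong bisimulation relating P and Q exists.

P ≁ Q

Reachable graph of P (3 states):
  p0 = rec X. b.(X + 0)\{a,b,d} + a.0 ⊢ -a-> p1, -b-> p2
  p1 = 0 ⊢ ·
  p2 = ((rec X. b.(X + 0)\{a,b,d} + a.0) + 0)\{a,b,d} ⊢ ·
Reachable graph of Q (2 states):
  q0 = rec X. b.(X + 0)\{a,b,d} ⊢ -b-> q1
  q1 = ((rec X. b.(X + 0)\{a,b,d}) + 0)\{a,b,d} ⊢ ·
Partition-refinement fixed point:
  B0 = {p0}
  B1 = {p1, p2, q1}
  B2 = {q0}
p0 ∈ B0, q0 ∈ B2 → different blocks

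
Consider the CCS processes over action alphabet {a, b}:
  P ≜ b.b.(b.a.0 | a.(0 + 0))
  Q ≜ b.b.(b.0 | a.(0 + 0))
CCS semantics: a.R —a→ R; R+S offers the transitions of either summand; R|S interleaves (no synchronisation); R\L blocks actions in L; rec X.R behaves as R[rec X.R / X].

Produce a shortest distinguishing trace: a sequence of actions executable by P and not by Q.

LTS(P): 8 reachable states
  u0 = b.b.(b.a.0 | a.(0 + 0)) :: -b-> u1
  u1 = b.(b.a.0 | a.(0 + 0)) :: -b-> u2
  u2 = b.a.0 | a.(0 + 0) :: -a-> u3, -b-> u4
  u3 = b.a.0 | (0 + 0) :: -b-> u5
  u4 = a.0 | a.(0 + 0) :: -a-> u5, -a-> u6
  u5 = a.0 | (0 + 0) :: -a-> u7
  u6 = 0 | a.(0 + 0) :: -a-> u7
  u7 = 0 | (0 + 0) :: deadlocked
LTS(Q): 6 reachable states
  v0 = b.b.(b.0 | a.(0 + 0)) :: -b-> v1
  v1 = b.(b.0 | a.(0 + 0)) :: -b-> v2
  v2 = b.0 | a.(0 + 0) :: -a-> v3, -b-> v4
  v3 = b.0 | (0 + 0) :: -b-> v5
  v4 = 0 | a.(0 + 0) :: -a-> v5
  v5 = 0 | (0 + 0) :: deadlocked
Run σ = ⟨bbaba⟩ on P: start {u0}
  after b @ step 1: {u1}
  after b @ step 2: {u2}
  after a @ step 3: {u3}
  after b @ step 4: {u5}
  after a @ step 5: {u7}
  P completes σ.
Run σ = ⟨bbaba⟩ on Q: start {v0}
  after b @ step 1: {v1}
  after b @ step 2: {v2}
  after a @ step 3: {v3}
  after b @ step 4: {v5}
  after a @ step 5: ∅  — Q cannot continue

bbaba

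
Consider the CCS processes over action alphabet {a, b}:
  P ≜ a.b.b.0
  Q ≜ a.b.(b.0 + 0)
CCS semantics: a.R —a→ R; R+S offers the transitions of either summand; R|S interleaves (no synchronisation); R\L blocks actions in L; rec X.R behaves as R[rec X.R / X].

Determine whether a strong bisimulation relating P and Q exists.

YES

P's transition system — 4 states:
  u0 = a.b.b.0 → --a--▸ u1
  u1 = b.b.0 → --b--▸ u2
  u2 = b.0 → --b--▸ u3
  u3 = 0 → ∅
Q's transition system — 4 states:
  v0 = a.b.(b.0 + 0) → --a--▸ v1
  v1 = b.(b.0 + 0) → --b--▸ v2
  v2 = b.0 + 0 → --b--▸ v3
  v3 = 0 → ∅
Coarsest stable partition (strong bisimilarity classes):
  B0 = {u0, v0}
  B1 = {u1, v1}
  B2 = {u2, v2}
  B3 = {u3, v3}
u0 ∈ B0, v0 ∈ B0 → same block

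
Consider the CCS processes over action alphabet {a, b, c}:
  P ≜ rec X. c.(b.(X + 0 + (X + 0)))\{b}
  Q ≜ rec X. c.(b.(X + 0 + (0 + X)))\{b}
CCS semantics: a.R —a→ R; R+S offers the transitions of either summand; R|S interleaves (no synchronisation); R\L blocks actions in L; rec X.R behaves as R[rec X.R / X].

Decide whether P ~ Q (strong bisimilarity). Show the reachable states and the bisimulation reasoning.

P ~ Q

P's transition system — 2 states:
  s0 = rec X. c.(b.(X + 0 + (X + 0)))\{b} → ··c··> s1
  s1 = (b.((rec X. c.(b.(X + 0 + (X + 0)))\{b}) + 0 + ((rec X. c.(b.(X + 0 + (X + 0)))\{b}) + 0)))\{b} → deadlocked
Q's transition system — 2 states:
  t0 = rec X. c.(b.(X + 0 + (0 + X)))\{b} → ··c··> t1
  t1 = (b.((rec X. c.(b.(X + 0 + (0 + X)))\{b}) + 0 + (0 + (rec X. c.(b.(X + 0 + (0 + X)))\{b}))))\{b} → deadlocked
Partition-refinement fixed point:
  B0 = {s0, t0}
  B1 = {s1, t1}
s0 ∈ B0, t0 ∈ B0 → same block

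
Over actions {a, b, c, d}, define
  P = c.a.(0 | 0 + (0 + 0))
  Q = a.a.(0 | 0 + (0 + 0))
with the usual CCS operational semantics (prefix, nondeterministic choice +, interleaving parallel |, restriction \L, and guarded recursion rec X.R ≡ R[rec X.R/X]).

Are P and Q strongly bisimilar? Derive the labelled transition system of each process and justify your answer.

P ≁ Q

Reachable graph of P (3 states):
  p0 = c.a.(0 | 0 + (0 + 0)) has moves -c-> p1
  p1 = a.(0 | 0 + (0 + 0)) has moves -a-> p2
  p2 = 0 | 0 + (0 + 0) has moves ∅
Reachable graph of Q (3 states):
  q0 = a.a.(0 | 0 + (0 + 0)) has moves -a-> q1
  q1 = a.(0 | 0 + (0 + 0)) has moves -a-> q2
  q2 = 0 | 0 + (0 + 0) has moves ∅
Coarsest stable partition (strong bisimilarity classes):
  B0 = {p0}
  B1 = {p1, q1}
  B2 = {p2, q2}
  B3 = {q0}
p0 ∈ B0, q0 ∈ B3 → different blocks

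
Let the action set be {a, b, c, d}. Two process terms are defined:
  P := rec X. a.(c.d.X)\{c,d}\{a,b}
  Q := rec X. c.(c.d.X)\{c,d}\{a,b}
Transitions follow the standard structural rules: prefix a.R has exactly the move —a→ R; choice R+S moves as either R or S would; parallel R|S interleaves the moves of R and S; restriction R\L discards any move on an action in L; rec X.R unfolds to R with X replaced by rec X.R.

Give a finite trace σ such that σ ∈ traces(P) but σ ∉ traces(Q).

a

LTS(P): 2 reachable states
  u0 = rec X. a.(c.d.X)\{c,d}\{a,b} → --a--▸ u1
  u1 = (c.d.(rec X. a.(c.d.X)\{c,d}\{a,b}))\{c,d}\{a,b} → (no moves)
LTS(Q): 2 reachable states
  v0 = rec X. c.(c.d.X)\{c,d}\{a,b} → --c--▸ v1
  v1 = (c.d.(rec X. c.(c.d.X)\{c,d}\{a,b}))\{c,d}\{a,b} → (no moves)
Trace ⟨a⟩ through P, begin at {u0}:
  step 1 (a): {u1}
  P completes σ.
Trace ⟨a⟩ through Q, begin at {v0}:
  step 1 (a): ∅  — Q cannot continue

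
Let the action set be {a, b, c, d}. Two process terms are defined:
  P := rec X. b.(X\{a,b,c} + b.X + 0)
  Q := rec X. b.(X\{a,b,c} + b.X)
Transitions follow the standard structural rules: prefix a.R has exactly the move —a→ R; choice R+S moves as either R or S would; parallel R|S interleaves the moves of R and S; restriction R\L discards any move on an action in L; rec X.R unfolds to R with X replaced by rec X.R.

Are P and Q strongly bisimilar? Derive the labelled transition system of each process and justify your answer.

LTS(P): 2 reachable states
  m0 = rec X. b.(X\{a,b,c} + b.X + 0) ⊢ -b-> m1
  m1 = (rec X. b.(X\{a,b,c} + b.X + 0))\{a,b,c} + b.(rec X. b.(X\{a,b,c} + b.X + 0)) + 0 ⊢ -b-> m0
LTS(Q): 2 reachable states
  n0 = rec X. b.(X\{a,b,c} + b.X) ⊢ -b-> n1
  n1 = (rec X. b.(X\{a,b,c} + b.X))\{a,b,c} + b.(rec X. b.(X\{a,b,c} + b.X)) ⊢ -b-> n0
Bisimilarity quotient blocks:
  B0 = {m0, m1, n0, n1}
m0 ∈ B0, n0 ∈ B0 → same block

YES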